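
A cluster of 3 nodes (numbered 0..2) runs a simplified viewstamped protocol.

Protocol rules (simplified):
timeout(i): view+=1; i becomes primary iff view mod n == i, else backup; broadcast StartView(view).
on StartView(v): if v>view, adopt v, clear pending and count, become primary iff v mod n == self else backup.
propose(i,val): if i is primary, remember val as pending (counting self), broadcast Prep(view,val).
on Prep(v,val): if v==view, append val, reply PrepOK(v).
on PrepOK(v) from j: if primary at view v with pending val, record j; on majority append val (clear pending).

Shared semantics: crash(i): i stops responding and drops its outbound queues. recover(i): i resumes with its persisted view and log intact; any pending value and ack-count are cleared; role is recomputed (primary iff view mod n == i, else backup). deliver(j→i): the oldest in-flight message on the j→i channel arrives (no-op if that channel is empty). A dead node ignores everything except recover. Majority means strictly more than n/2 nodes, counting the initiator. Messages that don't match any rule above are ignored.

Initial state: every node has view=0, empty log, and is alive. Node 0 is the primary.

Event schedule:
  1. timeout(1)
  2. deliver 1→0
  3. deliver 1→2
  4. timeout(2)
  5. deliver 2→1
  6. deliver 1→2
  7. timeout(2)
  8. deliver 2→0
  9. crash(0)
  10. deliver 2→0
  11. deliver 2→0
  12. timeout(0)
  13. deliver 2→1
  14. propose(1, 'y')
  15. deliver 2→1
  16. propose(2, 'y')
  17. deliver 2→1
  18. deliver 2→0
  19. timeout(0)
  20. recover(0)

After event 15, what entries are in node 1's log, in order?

empty

after 1 — timeout(1): n1:prim/v1/[-]
after 2 — deliver 1→0: n0:back/v1/[-]
after 3 — deliver 1→2: n2:back/v1/[-]
after 4 — timeout(2): n2:prim/v2/[-]
after 5 — deliver 2→1: n1:back/v2/[-]
after 6 — deliver 1→2: ·
after 7 — timeout(2): n2:back/v3/[-]
after 8 — deliver 2→0: n0:back/v2/[-]
after 9 — crash(0): n0:✗back/v2/[-]
after 10 — deliver 2→0: ·
after 11 — deliver 2→0: ·
after 12 — timeout(0): ·
after 13 — deliver 2→1: n1:back/v3/[-]
after 14 — propose(1,'y'): ·
after 15 — deliver 2→1: ·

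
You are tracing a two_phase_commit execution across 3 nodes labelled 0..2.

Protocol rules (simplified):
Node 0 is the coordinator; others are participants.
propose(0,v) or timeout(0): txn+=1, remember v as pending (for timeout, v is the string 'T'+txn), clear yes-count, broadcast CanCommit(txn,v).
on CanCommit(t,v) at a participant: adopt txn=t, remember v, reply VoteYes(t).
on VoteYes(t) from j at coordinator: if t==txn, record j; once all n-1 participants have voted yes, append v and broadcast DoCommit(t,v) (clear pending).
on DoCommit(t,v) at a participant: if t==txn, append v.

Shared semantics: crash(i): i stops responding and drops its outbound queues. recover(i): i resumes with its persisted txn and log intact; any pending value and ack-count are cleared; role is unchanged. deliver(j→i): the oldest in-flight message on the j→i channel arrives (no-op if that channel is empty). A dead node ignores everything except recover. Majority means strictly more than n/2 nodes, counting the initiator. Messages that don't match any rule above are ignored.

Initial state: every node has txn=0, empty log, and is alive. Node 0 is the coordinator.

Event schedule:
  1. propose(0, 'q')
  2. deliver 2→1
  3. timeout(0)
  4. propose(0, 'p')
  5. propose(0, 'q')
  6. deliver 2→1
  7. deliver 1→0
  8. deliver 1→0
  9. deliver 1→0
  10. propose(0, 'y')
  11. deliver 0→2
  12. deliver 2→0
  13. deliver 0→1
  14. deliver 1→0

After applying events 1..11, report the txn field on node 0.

1. propose(0,'q'):  <0:coor t1 ->
2. deliver 2→1:  nop
3. timeout(0):  <0:coor t2 ->
4. propose(0,'p'):  <0:coor t3 ->
5. propose(0,'q'):  <0:coor t4 ->
6. deliver 2→1:  nop
7. deliver 1→0:  nop
8. deliver 1→0:  nop
9. deliver 1→0:  nop
10. propose(0,'y'):  <0:coor t5 ->
11. deliver 0→2:  <2:part t1 ->

5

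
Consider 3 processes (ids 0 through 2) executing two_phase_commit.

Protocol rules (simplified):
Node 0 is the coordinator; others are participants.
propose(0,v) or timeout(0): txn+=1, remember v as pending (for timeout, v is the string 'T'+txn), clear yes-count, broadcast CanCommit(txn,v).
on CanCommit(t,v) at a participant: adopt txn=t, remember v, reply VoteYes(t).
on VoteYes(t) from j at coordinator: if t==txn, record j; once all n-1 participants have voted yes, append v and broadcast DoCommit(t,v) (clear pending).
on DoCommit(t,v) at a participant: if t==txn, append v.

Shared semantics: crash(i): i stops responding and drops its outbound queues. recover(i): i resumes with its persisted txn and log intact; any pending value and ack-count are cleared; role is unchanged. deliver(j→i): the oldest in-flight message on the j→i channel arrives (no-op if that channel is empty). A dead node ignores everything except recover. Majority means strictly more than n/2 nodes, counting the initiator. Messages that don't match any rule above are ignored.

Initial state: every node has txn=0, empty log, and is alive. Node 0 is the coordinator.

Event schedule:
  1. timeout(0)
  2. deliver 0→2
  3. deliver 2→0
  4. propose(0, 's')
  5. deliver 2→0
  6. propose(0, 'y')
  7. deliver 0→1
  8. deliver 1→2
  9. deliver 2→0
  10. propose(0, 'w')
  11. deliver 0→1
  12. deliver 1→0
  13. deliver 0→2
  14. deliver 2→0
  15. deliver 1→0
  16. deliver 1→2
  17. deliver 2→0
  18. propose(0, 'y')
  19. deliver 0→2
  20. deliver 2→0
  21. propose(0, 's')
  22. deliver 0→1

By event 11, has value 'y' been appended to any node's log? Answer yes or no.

after 1 — timeout(0): n0:coor/t1/[-]
after 2 — deliver 0→2: n2:part/t1/[-]
after 3 — deliver 2→0: ·
after 4 — propose(0,'s'): n0:coor/t2/[-]
after 5 — deliver 2→0: ·
after 6 — propose(0,'y'): n0:coor/t3/[-]
after 7 — deliver 0→1: n1:part/t1/[-]
after 8 — deliver 1→2: ·
after 9 — deliver 2→0: ·
after 10 — propose(0,'w'): n0:coor/t4/[-]
after 11 — deliver 0→1: n1:part/t2/[-]

no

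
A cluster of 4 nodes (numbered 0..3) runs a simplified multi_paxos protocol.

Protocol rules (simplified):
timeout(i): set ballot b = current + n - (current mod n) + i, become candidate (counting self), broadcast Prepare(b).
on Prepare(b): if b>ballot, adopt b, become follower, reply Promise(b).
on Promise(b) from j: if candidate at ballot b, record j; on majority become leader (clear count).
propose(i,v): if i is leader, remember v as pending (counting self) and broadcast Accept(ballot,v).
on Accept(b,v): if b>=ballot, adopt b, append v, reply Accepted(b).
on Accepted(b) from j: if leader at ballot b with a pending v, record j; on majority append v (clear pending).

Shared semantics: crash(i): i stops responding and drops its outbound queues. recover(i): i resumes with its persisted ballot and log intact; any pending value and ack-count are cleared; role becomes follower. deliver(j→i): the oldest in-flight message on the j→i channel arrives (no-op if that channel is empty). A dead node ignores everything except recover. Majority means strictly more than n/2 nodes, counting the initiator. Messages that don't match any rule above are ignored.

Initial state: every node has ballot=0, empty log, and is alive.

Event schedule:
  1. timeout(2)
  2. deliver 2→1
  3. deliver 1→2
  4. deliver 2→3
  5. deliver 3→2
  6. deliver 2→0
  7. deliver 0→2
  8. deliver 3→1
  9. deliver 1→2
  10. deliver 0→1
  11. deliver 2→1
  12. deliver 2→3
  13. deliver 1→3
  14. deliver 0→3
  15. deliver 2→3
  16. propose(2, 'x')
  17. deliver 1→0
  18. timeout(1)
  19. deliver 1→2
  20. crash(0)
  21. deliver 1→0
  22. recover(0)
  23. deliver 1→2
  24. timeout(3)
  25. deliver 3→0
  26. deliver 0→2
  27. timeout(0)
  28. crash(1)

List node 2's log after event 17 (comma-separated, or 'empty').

empty

step 1 timeout(2): 2={cand,b=6,log=-}
step 2 deliver 2→1: 1={foll,b=6,log=-}
step 3 deliver 1→2: —
step 4 deliver 2→3: 3={foll,b=6,log=-}
step 5 deliver 3→2: 2={lead,b=6,log=-}
step 6 deliver 2→0: 0={foll,b=6,log=-}
step 7 deliver 0→2: —
step 8 deliver 3→1: —
step 9 deliver 1→2: —
step 10 deliver 0→1: —
step 11 deliver 2→1: —
step 12 deliver 2→3: —
step 13 deliver 1→3: —
step 14 deliver 0→3: —
step 15 deliver 2→3: —
step 16 propose(2,'x'): —
step 17 deliver 1→0: —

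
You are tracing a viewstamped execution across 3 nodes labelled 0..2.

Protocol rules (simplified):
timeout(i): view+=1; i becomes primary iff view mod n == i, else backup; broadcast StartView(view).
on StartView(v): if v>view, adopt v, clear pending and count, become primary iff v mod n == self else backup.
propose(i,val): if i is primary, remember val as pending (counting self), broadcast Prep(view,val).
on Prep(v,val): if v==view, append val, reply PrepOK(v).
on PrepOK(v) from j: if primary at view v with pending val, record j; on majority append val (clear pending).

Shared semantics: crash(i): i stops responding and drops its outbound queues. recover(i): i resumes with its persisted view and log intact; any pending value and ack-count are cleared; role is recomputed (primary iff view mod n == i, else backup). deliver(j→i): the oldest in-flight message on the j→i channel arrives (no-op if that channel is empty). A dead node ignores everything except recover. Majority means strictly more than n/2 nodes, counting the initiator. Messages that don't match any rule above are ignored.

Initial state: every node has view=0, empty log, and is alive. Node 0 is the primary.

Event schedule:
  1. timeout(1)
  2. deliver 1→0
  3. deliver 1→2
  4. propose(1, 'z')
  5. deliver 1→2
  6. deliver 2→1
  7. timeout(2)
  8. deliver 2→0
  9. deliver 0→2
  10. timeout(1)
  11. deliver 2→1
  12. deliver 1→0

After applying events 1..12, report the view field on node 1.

after 1 — timeout(1): n1:prim/v1/[-]
after 2 — deliver 1→0: n0:back/v1/[-]
after 3 — deliver 1→2: n2:back/v1/[-]
after 4 — propose(1,'z'): ·
after 5 — deliver 1→2: n2:back/v1/[z]
after 6 — deliver 2→1: n1:prim/v1/[z]
after 7 — timeout(2): n2:prim/v2/[z]
after 8 — deliver 2→0: n0:back/v2/[-]
after 9 — deliver 0→2: ·
after 10 — timeout(1): n1:back/v2/[z]
after 11 — deliver 2→1: ·
after 12 — deliver 1→0: ·

2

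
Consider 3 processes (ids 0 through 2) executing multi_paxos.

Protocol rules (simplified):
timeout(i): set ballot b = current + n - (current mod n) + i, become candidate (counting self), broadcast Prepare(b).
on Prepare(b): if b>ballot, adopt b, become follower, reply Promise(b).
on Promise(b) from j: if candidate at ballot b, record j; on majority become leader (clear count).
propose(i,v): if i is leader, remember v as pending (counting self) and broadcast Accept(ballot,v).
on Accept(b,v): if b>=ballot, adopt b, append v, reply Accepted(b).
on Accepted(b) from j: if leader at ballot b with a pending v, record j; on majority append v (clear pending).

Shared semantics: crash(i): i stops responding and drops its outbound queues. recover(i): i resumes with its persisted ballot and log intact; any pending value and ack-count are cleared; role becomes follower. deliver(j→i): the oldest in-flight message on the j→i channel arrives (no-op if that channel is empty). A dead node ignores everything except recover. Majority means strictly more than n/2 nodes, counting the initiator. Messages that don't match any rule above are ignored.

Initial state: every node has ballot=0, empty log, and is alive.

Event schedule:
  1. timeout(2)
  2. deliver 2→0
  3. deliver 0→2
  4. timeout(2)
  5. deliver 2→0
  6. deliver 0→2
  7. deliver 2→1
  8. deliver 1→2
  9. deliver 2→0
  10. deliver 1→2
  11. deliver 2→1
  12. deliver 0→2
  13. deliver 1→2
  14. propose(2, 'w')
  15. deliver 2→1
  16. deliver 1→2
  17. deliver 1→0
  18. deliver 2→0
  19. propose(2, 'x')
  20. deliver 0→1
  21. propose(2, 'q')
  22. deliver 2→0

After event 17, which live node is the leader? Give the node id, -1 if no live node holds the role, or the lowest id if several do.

2

step 1 timeout(2): 2={cand,b=5,log=-}
step 2 deliver 2→0: 0={foll,b=5,log=-}
step 3 deliver 0→2: 2={lead,b=5,log=-}
step 4 timeout(2): 2={cand,b=8,log=-}
step 5 deliver 2→0: 0={foll,b=8,log=-}
step 6 deliver 0→2: 2={lead,b=8,log=-}
step 7 deliver 2→1: 1={foll,b=5,log=-}
step 8 deliver 1→2: —
step 9 deliver 2→0: —
step 10 deliver 1→2: —
step 11 deliver 2→1: 1={foll,b=8,log=-}
step 12 deliver 0→2: —
step 13 deliver 1→2: —
step 14 propose(2,'w'): —
step 15 deliver 2→1: 1={foll,b=8,log=w}
step 16 deliver 1→2: 2={lead,b=8,log=w}
step 17 deliver 1→0: —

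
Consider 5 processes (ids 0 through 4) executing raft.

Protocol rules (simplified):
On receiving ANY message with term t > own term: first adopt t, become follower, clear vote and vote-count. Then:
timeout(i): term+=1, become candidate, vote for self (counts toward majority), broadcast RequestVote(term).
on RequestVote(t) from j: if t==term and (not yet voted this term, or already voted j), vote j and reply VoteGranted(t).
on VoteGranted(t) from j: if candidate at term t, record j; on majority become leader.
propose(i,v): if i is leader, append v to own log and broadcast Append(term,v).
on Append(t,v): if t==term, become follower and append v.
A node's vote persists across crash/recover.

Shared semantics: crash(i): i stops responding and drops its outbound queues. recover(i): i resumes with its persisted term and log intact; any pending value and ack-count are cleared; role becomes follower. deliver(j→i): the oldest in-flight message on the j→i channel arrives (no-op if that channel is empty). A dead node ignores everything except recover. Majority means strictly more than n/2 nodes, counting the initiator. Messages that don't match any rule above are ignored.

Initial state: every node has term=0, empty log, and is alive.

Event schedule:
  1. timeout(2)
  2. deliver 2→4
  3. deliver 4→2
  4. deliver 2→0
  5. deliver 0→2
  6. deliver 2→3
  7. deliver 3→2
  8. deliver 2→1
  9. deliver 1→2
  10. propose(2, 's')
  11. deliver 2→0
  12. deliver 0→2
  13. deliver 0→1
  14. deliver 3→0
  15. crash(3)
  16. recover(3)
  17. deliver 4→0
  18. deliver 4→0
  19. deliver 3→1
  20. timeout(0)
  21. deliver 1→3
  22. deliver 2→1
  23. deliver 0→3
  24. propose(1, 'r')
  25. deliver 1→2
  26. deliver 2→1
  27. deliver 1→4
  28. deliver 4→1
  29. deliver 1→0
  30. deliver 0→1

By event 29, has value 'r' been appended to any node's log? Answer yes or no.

[1] timeout(2) → N2(cand t1 [-])
[2] deliver 2→4 → N4(foll t1 [-])
[3] deliver 4→2 → ∅
[4] deliver 2→0 → N0(foll t1 [-])
[5] deliver 0→2 → N2(lead t1 [-])
[6] deliver 2→3 → N3(foll t1 [-])
[7] deliver 3→2 → ∅
[8] deliver 2→1 → N1(foll t1 [-])
[9] deliver 1→2 → ∅
[10] propose(2,'s') → N2(lead t1 [s])
[11] deliver 2→0 → N0(foll t1 [s])
[12] deliver 0→2 → ∅
[13] deliver 0→1 → ∅
[14] deliver 3→0 → ∅
[15] crash(3) → N3(✗foll t1 [-])
[16] recover(3) → N3(foll t1 [-])
[17] deliver 4→0 → ∅
[18] deliver 4→0 → ∅
[19] deliver 3→1 → ∅
[20] timeout(0) → N0(cand t2 [s])
[21] deliver 1→3 → ∅
[22] deliver 2→1 → N1(foll t1 [s])
[23] deliver 0→3 → N3(foll t2 [-])
[24] propose(1,'r') → ∅
[25] deliver 1→2 → ∅
[26] deliver 2→1 → ∅
[27] deliver 1→4 → ∅
[28] deliver 4→1 → ∅
[29] deliver 1→0 → ∅

no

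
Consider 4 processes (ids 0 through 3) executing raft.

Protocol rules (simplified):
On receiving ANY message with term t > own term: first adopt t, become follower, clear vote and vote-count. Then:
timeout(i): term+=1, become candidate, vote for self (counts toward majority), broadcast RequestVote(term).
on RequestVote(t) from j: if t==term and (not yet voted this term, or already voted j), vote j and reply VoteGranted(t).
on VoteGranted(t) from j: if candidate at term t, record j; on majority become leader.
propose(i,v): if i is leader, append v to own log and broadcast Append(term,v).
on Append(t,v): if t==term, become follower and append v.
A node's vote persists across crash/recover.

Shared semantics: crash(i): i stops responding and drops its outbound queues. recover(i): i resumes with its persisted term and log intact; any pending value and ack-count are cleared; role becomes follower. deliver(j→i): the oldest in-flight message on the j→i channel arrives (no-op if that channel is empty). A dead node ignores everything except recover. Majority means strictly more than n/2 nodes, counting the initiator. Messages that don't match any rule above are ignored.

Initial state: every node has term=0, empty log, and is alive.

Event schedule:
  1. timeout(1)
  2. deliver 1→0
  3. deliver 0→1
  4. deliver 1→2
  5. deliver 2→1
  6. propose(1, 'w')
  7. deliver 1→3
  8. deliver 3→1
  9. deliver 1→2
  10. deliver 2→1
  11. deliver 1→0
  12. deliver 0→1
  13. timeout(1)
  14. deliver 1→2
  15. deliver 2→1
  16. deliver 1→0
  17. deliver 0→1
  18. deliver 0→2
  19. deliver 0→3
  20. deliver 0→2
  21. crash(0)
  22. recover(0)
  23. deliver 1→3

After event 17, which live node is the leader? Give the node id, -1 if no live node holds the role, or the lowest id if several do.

e1 timeout(1): 1[cand,t=1,-]
e2 deliver 1→0: 0[foll,t=1,-]
e3 deliver 0→1: ·
e4 deliver 1→2: 2[foll,t=1,-]
e5 deliver 2→1: 1[lead,t=1,-]
e6 propose(1,'w'): 1[lead,t=1,w]
e7 deliver 1→3: 3[foll,t=1,-]
e8 deliver 3→1: ·
e9 deliver 1→2: 2[foll,t=1,w]
e10 deliver 2→1: ·
e11 deliver 1→0: 0[foll,t=1,w]
e12 deliver 0→1: ·
e13 timeout(1): 1[cand,t=2,w]
e14 deliver 1→2: 2[foll,t=2,w]
e15 deliver 2→1: ·
e16 deliver 1→0: 0[foll,t=2,w]
e17 deliver 0→1: 1[lead,t=2,w]

1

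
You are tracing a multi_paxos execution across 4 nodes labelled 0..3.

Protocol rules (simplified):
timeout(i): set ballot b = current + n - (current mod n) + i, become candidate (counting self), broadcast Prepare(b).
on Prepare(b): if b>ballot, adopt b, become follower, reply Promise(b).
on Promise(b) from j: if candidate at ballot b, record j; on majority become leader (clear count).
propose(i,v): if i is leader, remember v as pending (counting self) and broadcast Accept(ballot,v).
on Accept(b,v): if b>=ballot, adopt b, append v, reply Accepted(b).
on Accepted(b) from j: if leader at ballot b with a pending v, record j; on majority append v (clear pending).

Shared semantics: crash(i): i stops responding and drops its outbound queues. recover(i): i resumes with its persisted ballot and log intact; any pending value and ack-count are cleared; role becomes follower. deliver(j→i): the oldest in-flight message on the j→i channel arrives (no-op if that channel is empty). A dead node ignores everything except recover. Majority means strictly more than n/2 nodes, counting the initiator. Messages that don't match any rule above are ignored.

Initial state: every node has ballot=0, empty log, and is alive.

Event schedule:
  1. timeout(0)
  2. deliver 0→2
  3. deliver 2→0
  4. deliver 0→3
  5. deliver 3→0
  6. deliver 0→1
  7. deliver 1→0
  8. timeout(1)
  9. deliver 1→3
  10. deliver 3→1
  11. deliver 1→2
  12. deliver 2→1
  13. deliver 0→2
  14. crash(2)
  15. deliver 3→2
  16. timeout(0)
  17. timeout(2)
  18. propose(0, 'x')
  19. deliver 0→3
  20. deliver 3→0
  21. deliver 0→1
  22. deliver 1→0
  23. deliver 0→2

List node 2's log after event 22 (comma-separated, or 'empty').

empty

e1 timeout(0): 0[cand,b=4,-]
e2 deliver 0→2: 2[foll,b=4,-]
e3 deliver 2→0: ·
e4 deliver 0→3: 3[foll,b=4,-]
e5 deliver 3→0: 0[lead,b=4,-]
e6 deliver 0→1: 1[foll,b=4,-]
e7 deliver 1→0: ·
e8 timeout(1): 1[cand,b=9,-]
e9 deliver 1→3: 3[foll,b=9,-]
e10 deliver 3→1: ·
e11 deliver 1→2: 2[foll,b=9,-]
e12 deliver 2→1: 1[lead,b=9,-]
e13 deliver 0→2: ·
e14 crash(2): 2[✗foll,b=9,-]
e15 deliver 3→2: ·
e16 timeout(0): 0[cand,b=8,-]
e17 timeout(2): ·
e18 propose(0,'x'): ·
e19 deliver 0→3: ·
e20 deliver 3→0: ·
e21 deliver 0→1: ·
e22 deliver 1→0: 0[foll,b=9,-]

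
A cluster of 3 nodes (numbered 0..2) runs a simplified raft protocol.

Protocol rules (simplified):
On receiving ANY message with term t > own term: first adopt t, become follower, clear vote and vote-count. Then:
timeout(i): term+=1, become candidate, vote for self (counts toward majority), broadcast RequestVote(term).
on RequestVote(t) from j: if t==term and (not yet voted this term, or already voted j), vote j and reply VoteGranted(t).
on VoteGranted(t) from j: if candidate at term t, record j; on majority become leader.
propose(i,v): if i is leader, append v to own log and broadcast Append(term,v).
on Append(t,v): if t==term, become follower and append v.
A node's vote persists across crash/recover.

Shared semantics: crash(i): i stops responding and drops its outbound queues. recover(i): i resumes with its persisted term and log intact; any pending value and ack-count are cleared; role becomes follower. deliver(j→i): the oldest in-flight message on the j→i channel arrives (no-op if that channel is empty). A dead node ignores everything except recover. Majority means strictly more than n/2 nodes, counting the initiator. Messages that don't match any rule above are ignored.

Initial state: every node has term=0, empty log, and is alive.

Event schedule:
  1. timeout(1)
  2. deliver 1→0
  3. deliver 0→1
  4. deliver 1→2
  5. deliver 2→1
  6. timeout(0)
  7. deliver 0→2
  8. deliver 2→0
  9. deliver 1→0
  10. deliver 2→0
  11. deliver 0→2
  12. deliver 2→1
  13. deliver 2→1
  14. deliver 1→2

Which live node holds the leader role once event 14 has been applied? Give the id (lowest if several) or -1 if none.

step 1 timeout(1): 1={cand,t=1,log=-}
step 2 deliver 1→0: 0={foll,t=1,log=-}
step 3 deliver 0→1: 1={lead,t=1,log=-}
step 4 deliver 1→2: 2={foll,t=1,log=-}
step 5 deliver 2→1: —
step 6 timeout(0): 0={cand,t=2,log=-}
step 7 deliver 0→2: 2={foll,t=2,log=-}
step 8 deliver 2→0: 0={lead,t=2,log=-}
step 9 deliver 1→0: —
step 10 deliver 2→0: —
step 11 deliver 0→2: —
step 12 deliver 2→1: —
step 13 deliver 2→1: —
step 14 deliver 1→2: —

0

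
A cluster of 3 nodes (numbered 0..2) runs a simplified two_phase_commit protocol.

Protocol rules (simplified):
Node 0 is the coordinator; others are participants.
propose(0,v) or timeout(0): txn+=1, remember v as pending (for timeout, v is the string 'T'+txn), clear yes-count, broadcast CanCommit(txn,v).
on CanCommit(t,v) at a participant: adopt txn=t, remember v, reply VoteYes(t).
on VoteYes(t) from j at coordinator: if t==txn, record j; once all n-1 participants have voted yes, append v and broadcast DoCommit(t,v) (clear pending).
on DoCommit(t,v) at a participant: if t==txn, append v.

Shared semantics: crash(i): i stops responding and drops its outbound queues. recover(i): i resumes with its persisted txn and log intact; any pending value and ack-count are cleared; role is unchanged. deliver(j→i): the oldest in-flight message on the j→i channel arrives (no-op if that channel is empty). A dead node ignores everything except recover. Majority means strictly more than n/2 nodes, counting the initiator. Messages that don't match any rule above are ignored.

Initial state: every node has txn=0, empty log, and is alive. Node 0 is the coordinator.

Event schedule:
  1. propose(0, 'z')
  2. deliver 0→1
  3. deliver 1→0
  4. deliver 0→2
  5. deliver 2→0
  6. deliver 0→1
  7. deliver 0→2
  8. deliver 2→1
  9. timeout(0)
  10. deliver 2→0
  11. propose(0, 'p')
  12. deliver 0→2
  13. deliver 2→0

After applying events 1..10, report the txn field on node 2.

[1] propose(0,'z') → N0(coor t1 [-])
[2] deliver 0→1 → N1(part t1 [-])
[3] deliver 1→0 → ∅
[4] deliver 0→2 → N2(part t1 [-])
[5] deliver 2→0 → N0(coor t1 [z])
[6] deliver 0→1 → N1(part t1 [z])
[7] deliver 0→2 → N2(part t1 [z])
[8] deliver 2→1 → ∅
[9] timeout(0) → N0(coor t2 [z])
[10] deliver 2→0 → ∅

1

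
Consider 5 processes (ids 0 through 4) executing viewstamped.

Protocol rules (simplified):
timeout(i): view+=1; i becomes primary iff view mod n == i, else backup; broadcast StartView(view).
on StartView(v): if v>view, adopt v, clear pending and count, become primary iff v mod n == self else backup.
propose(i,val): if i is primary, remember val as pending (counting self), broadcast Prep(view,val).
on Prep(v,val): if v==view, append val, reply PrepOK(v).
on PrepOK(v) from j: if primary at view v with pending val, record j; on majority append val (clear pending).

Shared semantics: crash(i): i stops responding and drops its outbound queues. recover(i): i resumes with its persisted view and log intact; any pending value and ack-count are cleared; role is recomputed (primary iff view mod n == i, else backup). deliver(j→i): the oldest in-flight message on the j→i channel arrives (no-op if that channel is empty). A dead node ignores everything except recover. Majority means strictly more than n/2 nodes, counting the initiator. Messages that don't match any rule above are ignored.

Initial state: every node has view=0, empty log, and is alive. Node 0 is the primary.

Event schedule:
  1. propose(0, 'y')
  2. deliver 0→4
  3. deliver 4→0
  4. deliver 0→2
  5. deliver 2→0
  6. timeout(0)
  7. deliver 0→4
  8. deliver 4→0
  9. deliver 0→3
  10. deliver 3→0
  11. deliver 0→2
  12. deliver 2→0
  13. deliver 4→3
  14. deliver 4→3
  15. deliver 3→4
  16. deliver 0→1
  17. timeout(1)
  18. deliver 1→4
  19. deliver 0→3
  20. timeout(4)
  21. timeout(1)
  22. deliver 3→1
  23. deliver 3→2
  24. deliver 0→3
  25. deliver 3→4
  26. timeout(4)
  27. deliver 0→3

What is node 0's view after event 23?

1

step 1 propose(0,'y'): —
step 2 deliver 0→4: 4={back,v=0,log=y}
step 3 deliver 4→0: —
step 4 deliver 0→2: 2={back,v=0,log=y}
step 5 deliver 2→0: 0={prim,v=0,log=y}
step 6 timeout(0): 0={back,v=1,log=y}
step 7 deliver 0→4: 4={back,v=1,log=y}
step 8 deliver 4→0: —
step 9 deliver 0→3: 3={back,v=0,log=y}
step 10 deliver 3→0: —
step 11 deliver 0→2: 2={back,v=1,log=y}
step 12 deliver 2→0: —
step 13 deliver 4→3: —
step 14 deliver 4→3: —
step 15 deliver 3→4: —
step 16 deliver 0→1: 1={back,v=0,log=y}
step 17 timeout(1): 1={prim,v=1,log=y}
step 18 deliver 1→4: —
step 19 deliver 0→3: 3={back,v=1,log=y}
step 20 timeout(4): 4={back,v=2,log=y}
step 21 timeout(1): 1={back,v=2,log=y}
step 22 deliver 3→1: —
step 23 deliver 3→2: —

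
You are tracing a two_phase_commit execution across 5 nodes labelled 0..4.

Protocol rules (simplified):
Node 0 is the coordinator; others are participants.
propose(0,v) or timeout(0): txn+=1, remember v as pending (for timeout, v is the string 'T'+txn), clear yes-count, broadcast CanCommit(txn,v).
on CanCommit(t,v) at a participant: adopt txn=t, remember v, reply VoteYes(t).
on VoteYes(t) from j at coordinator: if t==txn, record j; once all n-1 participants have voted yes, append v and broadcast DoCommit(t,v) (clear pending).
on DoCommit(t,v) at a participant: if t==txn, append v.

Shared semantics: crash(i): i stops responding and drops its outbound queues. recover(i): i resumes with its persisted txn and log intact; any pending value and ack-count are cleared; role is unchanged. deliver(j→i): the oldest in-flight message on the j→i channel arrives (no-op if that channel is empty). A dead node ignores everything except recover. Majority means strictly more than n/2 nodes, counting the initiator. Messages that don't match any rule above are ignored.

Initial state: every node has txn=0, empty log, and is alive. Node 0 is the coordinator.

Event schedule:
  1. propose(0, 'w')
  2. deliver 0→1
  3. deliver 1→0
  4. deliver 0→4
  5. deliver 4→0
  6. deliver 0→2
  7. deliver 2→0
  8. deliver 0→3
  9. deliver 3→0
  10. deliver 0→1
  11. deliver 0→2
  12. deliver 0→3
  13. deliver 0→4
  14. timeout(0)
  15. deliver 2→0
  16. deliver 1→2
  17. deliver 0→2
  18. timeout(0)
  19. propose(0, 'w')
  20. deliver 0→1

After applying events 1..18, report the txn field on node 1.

1

[1] propose(0,'w') → N0(coor t1 [-])
[2] deliver 0→1 → N1(part t1 [-])
[3] deliver 1→0 → ∅
[4] deliver 0→4 → N4(part t1 [-])
[5] deliver 4→0 → ∅
[6] deliver 0→2 → N2(part t1 [-])
[7] deliver 2→0 → ∅
[8] deliver 0→3 → N3(part t1 [-])
[9] deliver 3→0 → N0(coor t1 [w])
[10] deliver 0→1 → N1(part t1 [w])
[11] deliver 0→2 → N2(part t1 [w])
[12] deliver 0→3 → N3(part t1 [w])
[13] deliver 0→4 → N4(part t1 [w])
[14] timeout(0) → N0(coor t2 [w])
[15] deliver 2→0 → ∅
[16] deliver 1→2 → ∅
[17] deliver 0→2 → N2(part t2 [w])
[18] timeout(0) → N0(coor t3 [w])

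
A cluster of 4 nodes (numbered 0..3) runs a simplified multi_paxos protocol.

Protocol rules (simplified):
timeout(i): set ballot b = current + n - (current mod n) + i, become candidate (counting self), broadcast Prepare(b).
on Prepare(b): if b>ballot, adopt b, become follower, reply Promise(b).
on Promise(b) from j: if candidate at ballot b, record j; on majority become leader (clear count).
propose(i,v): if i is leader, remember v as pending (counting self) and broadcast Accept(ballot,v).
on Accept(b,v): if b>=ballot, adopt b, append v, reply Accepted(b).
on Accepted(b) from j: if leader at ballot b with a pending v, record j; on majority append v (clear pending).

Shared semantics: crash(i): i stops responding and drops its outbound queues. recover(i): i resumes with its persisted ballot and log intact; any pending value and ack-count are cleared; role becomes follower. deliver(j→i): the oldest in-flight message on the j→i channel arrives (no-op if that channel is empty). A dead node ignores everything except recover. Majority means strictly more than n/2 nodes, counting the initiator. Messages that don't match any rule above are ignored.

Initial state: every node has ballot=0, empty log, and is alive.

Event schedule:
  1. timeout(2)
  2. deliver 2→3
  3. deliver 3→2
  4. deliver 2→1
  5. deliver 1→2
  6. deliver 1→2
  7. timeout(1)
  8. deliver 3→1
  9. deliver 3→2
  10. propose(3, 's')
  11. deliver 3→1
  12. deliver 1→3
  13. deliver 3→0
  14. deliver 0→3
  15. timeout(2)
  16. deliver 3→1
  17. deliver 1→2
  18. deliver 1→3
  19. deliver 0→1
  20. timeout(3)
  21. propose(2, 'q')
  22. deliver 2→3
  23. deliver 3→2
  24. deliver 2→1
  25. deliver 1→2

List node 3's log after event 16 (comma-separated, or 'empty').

empty

after 1 — timeout(2): n2:cand/b6/[-]
after 2 — deliver 2→3: n3:foll/b6/[-]
after 3 — deliver 3→2: ·
after 4 — deliver 2→1: n1:foll/b6/[-]
after 5 — deliver 1→2: n2:lead/b6/[-]
after 6 — deliver 1→2: ·
after 7 — timeout(1): n1:cand/b9/[-]
after 8 — deliver 3→1: ·
after 9 — deliver 3→2: ·
after 10 — propose(3,'s'): ·
after 11 — deliver 3→1: ·
after 12 — deliver 1→3: n3:foll/b9/[-]
after 13 — deliver 3→0: ·
after 14 — deliver 0→3: ·
after 15 — timeout(2): n2:cand/b10/[-]
after 16 — deliver 3→1: ·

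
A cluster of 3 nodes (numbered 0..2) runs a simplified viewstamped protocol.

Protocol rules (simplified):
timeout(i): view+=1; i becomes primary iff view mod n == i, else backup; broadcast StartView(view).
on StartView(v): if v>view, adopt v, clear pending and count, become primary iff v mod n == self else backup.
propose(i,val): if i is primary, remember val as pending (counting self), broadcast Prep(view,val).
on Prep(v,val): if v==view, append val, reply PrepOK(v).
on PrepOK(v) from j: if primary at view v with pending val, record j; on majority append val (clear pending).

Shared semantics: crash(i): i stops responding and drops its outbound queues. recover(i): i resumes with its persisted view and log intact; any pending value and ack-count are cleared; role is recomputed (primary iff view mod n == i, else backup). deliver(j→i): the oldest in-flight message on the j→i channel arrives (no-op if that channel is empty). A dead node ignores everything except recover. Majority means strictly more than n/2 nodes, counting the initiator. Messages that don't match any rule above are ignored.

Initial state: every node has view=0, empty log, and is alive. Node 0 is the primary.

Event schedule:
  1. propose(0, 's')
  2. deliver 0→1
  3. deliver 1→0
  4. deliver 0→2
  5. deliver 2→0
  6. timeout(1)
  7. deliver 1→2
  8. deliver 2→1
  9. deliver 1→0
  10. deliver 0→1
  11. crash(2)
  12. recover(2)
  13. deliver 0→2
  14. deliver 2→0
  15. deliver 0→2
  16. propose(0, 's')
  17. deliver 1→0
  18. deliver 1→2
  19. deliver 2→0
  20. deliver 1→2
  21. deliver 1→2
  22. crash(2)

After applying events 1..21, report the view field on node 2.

1

e1 propose(0,'s'): ·
e2 deliver 0→1: 1[back,v=0,s]
e3 deliver 1→0: 0[prim,v=0,s]
e4 deliver 0→2: 2[back,v=0,s]
e5 deliver 2→0: ·
e6 timeout(1): 1[prim,v=1,s]
e7 deliver 1→2: 2[back,v=1,s]
e8 deliver 2→1: ·
e9 deliver 1→0: 0[back,v=1,s]
e10 deliver 0→1: ·
e11 crash(2): 2[✗back,v=1,s]
e12 recover(2): 2[back,v=1,s]
e13 deliver 0→2: ·
e14 deliver 2→0: ·
e15 deliver 0→2: ·
e16 propose(0,'s'): ·
e17 deliver 1→0: ·
e18 deliver 1→2: ·
e19 deliver 2→0: ·
e20 deliver 1→2: ·
e21 deliver 1→2: ·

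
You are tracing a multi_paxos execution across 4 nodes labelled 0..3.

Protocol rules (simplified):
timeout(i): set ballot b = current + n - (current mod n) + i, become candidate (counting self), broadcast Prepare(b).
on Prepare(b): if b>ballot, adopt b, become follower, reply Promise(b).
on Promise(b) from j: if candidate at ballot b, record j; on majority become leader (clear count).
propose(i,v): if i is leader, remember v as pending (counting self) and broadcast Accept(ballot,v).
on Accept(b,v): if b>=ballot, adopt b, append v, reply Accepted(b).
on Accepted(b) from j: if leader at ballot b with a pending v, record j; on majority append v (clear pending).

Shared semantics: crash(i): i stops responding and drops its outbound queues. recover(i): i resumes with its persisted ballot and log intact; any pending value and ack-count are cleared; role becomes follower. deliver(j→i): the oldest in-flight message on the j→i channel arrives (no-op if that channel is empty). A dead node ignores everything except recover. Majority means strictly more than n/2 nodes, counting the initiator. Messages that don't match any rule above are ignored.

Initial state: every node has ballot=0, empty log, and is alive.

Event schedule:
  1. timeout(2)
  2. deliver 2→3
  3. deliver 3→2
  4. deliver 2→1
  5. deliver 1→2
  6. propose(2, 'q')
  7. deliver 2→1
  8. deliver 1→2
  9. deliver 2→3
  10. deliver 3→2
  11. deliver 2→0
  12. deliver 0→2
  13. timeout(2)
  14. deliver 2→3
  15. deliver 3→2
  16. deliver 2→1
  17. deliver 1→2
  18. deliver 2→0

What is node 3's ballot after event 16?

10

e1 timeout(2): 2[cand,b=6,-]
e2 deliver 2→3: 3[foll,b=6,-]
e3 deliver 3→2: ·
e4 deliver 2→1: 1[foll,b=6,-]
e5 deliver 1→2: 2[lead,b=6,-]
e6 propose(2,'q'): ·
e7 deliver 2→1: 1[foll,b=6,q]
e8 deliver 1→2: ·
e9 deliver 2→3: 3[foll,b=6,q]
e10 deliver 3→2: 2[lead,b=6,q]
e11 deliver 2→0: 0[foll,b=6,-]
e12 deliver 0→2: ·
e13 timeout(2): 2[cand,b=10,q]
e14 deliver 2→3: 3[foll,b=10,q]
e15 deliver 3→2: ·
e16 deliver 2→1: 1[foll,b=10,q]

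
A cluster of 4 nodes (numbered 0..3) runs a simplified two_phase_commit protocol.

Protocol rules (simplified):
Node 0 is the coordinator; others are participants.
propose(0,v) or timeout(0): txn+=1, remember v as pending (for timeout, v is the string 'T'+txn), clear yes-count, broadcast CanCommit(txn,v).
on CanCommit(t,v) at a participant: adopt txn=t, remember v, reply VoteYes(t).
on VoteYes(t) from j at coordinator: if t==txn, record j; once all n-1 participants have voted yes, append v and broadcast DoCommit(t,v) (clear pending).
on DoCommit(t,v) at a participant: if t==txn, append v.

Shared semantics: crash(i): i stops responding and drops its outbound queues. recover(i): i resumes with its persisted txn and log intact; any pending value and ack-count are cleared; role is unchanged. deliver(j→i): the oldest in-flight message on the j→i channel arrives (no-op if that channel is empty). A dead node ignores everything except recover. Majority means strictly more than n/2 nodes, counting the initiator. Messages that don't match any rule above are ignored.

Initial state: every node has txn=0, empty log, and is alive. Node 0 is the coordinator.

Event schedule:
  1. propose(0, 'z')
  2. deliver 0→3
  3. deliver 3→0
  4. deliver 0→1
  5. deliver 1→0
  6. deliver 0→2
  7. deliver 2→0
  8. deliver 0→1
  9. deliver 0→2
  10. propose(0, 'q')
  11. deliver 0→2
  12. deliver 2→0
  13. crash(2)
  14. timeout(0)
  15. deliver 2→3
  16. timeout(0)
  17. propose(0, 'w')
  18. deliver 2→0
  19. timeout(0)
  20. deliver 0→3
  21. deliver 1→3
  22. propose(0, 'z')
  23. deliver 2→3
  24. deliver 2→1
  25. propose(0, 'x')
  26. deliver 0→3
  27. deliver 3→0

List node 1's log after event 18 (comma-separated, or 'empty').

z

1. propose(0,'z'):  <0:coor t1 ->
2. deliver 0→3:  <3:part t1 ->
3. deliver 3→0:  nop
4. deliver 0→1:  <1:part t1 ->
5. deliver 1→0:  nop
6. deliver 0→2:  <2:part t1 ->
7. deliver 2→0:  <0:coor t1 z>
8. deliver 0→1:  <1:part t1 z>
9. deliver 0→2:  <2:part t1 z>
10. propose(0,'q'):  <0:coor t2 z>
11. deliver 0→2:  <2:part t2 z>
12. deliver 2→0:  nop
13. crash(2):  <2:✗part t2 z>
14. timeout(0):  <0:coor t3 z>
15. deliver 2→3:  nop
16. timeout(0):  <0:coor t4 z>
17. propose(0,'w'):  <0:coor t5 z>
18. deliver 2→0:  nop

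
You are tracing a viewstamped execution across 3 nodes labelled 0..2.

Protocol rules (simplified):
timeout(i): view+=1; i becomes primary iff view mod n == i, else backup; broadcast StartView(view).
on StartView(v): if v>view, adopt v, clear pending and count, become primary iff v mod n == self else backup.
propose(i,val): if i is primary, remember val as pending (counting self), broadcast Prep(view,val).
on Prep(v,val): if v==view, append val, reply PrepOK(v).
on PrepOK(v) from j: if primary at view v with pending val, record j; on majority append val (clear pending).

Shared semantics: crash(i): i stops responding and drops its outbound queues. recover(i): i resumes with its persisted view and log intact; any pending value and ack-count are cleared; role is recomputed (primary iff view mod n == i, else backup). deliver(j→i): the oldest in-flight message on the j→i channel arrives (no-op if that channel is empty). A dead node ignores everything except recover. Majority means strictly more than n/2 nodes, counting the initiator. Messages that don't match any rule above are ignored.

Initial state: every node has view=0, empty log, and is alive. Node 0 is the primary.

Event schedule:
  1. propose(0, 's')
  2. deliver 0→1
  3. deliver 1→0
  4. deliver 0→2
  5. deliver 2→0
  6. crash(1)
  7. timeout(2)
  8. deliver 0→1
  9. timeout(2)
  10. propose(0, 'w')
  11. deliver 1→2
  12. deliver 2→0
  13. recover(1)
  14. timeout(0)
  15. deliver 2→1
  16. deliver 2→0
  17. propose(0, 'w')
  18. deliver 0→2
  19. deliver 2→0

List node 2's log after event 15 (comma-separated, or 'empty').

1. propose(0,'s'):  nop
2. deliver 0→1:  <1:back v0 s>
3. deliver 1→0:  <0:prim v0 s>
4. deliver 0→2:  <2:back v0 s>
5. deliver 2→0:  nop
6. crash(1):  <1:✗back v0 s>
7. timeout(2):  <2:back v1 s>
8. deliver 0→1:  nop
9. timeout(2):  <2:prim v2 s>
10. propose(0,'w'):  nop
11. deliver 1→2:  nop
12. deliver 2→0:  <0:back v1 s>
13. recover(1):  <1:back v0 s>
14. timeout(0):  <0:back v2 s>
15. deliver 2→1:  <1:prim v1 s>

s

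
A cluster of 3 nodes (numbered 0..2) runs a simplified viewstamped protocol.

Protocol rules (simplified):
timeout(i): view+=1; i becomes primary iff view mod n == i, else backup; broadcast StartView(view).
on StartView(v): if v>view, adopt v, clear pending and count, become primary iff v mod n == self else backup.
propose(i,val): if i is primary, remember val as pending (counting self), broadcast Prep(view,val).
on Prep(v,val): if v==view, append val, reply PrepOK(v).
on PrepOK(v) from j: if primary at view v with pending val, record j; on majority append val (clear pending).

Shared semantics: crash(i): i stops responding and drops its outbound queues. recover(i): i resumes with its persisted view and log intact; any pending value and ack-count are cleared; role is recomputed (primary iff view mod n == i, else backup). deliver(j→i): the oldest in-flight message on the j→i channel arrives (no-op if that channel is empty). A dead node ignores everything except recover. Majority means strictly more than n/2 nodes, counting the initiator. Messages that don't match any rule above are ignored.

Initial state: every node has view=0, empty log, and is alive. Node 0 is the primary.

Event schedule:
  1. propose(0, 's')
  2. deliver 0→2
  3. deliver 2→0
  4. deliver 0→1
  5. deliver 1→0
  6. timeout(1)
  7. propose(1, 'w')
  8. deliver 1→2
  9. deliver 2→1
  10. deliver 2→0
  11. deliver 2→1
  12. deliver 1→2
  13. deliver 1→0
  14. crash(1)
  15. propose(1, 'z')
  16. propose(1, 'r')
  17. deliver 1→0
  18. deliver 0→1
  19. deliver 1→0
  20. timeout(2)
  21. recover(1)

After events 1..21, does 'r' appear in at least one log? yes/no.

step 1 propose(0,'s'): —
step 2 deliver 0→2: 2={back,v=0,log=s}
step 3 deliver 2→0: 0={prim,v=0,log=s}
step 4 deliver 0→1: 1={back,v=0,log=s}
step 5 deliver 1→0: —
step 6 timeout(1): 1={prim,v=1,log=s}
step 7 propose(1,'w'): —
step 8 deliver 1→2: 2={back,v=1,log=s}
step 9 deliver 2→1: —
step 10 deliver 2→0: —
step 11 deliver 2→1: —
step 12 deliver 1→2: 2={back,v=1,log=s,w}
step 13 deliver 1→0: 0={back,v=1,log=s}
step 14 crash(1): 1={✗prim,v=1,log=s}
step 15 propose(1,'z'): —
step 16 propose(1,'r'): —
step 17 deliver 1→0: —
step 18 deliver 0→1: —
step 19 deliver 1→0: —
step 20 timeout(2): 2={prim,v=2,log=s,w}
step 21 recover(1): 1={prim,v=1,log=s}

no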